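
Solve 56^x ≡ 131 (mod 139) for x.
30

Baby-step giant-step with step n = ⌈√139⌉ = 12.
Baby steps 56^j mod 139 (j:value) for j=0..11: 0:1, 1:56, 2:78, 3:59, 4:107, 5:15, 6:6, 7:58, 8:51, 9:76, 10:86, 11:90.
Giant-step multiplier: 56^(-12) ≡ 56^(138-12) = 56^126 ≡ 112 (mod 139).
Giant steps γ_i = 131·112^i mod 139: γ_0=131, γ_1=77, γ_2=6 (in table at j=6).
x = i·n + j = 2·12 + 6 = 30.
Check: 56^30 ≡ 131 (mod 139).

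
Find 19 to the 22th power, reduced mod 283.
86

Repeated squaring. Binary of 22 = 10110.
19^1 ≡ 19 (mod 283); 19^2 ≡ 78 (mod 283); 19^4 ≡ 141 (mod 283); 19^8 ≡ 71 (mod 283); 19^16 ≡ 230 (mod 283)
19^22 = 19^2 × 19^4 × 19^16 ≡ 86 (mod 283)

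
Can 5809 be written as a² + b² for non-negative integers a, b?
25² + 72² (a=25, b=72)

Factorization: 5809 = 37 × 157
By Fermat: n is sum of two squares iff every prime p ≡ 3 (mod 4) appears to even power.
All primes ≡ 3 (mod 4) appear to even power.
Search a = 0, 1, 2, … for 5809 - a² a perfect square: first hit at a = 25: 5809 - 625 = 5184 = 72².
5809 = 25² + 72² = 625 + 5184 ✓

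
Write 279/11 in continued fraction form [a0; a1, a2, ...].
[25; 2, 1, 3]

Euclidean algorithm steps:
279 = 25 × 11 + 4
11 = 2 × 4 + 3
4 = 1 × 3 + 1
3 = 3 × 1 + 0
Continued fraction: [25; 2, 1, 3]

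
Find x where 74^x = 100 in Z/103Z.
90

Baby-step giant-step with step n = ⌈√103⌉ = 11.
Baby steps 74^j mod 103 (j:value) for j=0..10: 0:1, 1:74, 2:17, 3:22, 4:83, 5:65, 6:72, 7:75, 8:91, 9:39, 10:2.
Giant-step multiplier: 74^(-11) ≡ 74^(102-11) = 74^91 ≡ 87 (mod 103).
Giant steps γ_i = 100·87^i mod 103: γ_0=100, γ_1=48, γ_2=56, γ_3=31, γ_4=19, γ_5=5, γ_6=23, γ_7=44, γ_8=17 (in table at j=2).
x = i·n + j = 8·11 + 2 = 90.
Check: 74^90 ≡ 100 (mod 103).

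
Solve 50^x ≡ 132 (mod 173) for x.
140

Baby-step giant-step with step n = ⌈√173⌉ = 14.
Baby steps 50^j mod 173 (j:value) for j=0..13: 0:1, 1:50, 2:78, 3:94, 4:29, 5:66, 6:13, 7:131, 8:149, 9:11, 10:31, 11:166, 12:169, 13:146.
Giant-step multiplier: 50^(-14) ≡ 50^(172-14) = 50^158 ≡ 56 (mod 173).
Giant steps γ_i = 132·56^i mod 173: γ_0=132, γ_1=126, γ_2=136, γ_3=4, γ_4=51, γ_5=88, γ_6=84, γ_7=33, γ_8=118, γ_9=34, γ_10=1 (in table at j=0).
x = i·n + j = 10·14 + 0 = 140.
Check: 50^140 ≡ 132 (mod 173).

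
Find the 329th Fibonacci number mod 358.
55

Matrix identity: Q^n = [[F_(n+1), F_n], [F_n, F_(n-1)]] with Q = [[1,1],[1,0]].
n = 329 = 101001001₂. Square-and-multiply, entries mod 358:
Q^1 = [[1,1],[1,0]]
Q^2 = (Q^1)² = [[2,1],[1,1]]
Q^5 = (Q^2)²·Q = [[8,5],[5,3]]
Q^10 = (Q^5)² = [[89,55],[55,34]]
Q^20 = (Q^10)² = [[206,321],[321,243]]
Q^41 = (Q^20)²·Q = [[342,129],[129,213]]
Q^82 = (Q^41)² = [[71,353],[353,76]]
Q^164 = (Q^82)² = [[54,339],[339,73]]
Q^329 = (Q^164)²·Q = [[148,55],[55,93]]
F_329 mod 358 = Q^329[0][1] = 55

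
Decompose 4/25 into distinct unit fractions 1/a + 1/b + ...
1/7 + 1/59 + 1/5163 + 1/53307975

Greedy algorithm:
4/25: ceiling(25/4) = 7, use 1/7
3/175: ceiling(175/3) = 59, use 1/59
2/10325: ceiling(10325/2) = 5163, use 1/5163
1/53307975: ceiling(53307975/1) = 53307975, use 1/53307975
Result: 4/25 = 1/7 + 1/59 + 1/5163 + 1/53307975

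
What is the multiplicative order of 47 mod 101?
50

101 is prime, so ord(47) divides φ(101) = 100.
Divisors of 100: 1, 2, 4, 5, 10, 20, 25, 50, 100.
Repeated squaring: 47^1 ≡ 47, 47^2 ≡ 88, 47^4 ≡ 68, 47^8 ≡ 79, 47^16 ≡ 80, 47^32 ≡ 37, 47^64 ≡ 56 (mod 101).
Test 47^d mod 101 for each divisor d in increasing order:
47^1 ≡ 47
47^2 ≡ 88
47^4 ≡ 68
47^5 = 47^4·47^1 ≡ 65
47^10 = 47^8·47^2 ≡ 84
47^20 = 47^16·47^4 ≡ 87
47^25 = 47^16·47^8·47^1 ≡ 100
47^50 = 47^32·47^16·47^2 ≡ 1  ← first divisor giving 1
The order is 50.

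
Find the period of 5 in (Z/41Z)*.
20

41 is prime, so ord(5) divides φ(41) = 40.
Divisors of 40: 1, 2, 4, 5, 8, 10, 20, 40.
Repeated squaring: 5^1 ≡ 5, 5^2 ≡ 25, 5^4 ≡ 10, 5^8 ≡ 18, 5^16 ≡ 37, 5^32 ≡ 16 (mod 41).
Test 5^d mod 41 for each divisor d in increasing order:
5^1 ≡ 5
5^2 ≡ 25
5^4 ≡ 10
5^5 = 5^4·5^1 ≡ 9
5^8 ≡ 18
5^10 = 5^8·5^2 ≡ 40
5^20 = 5^16·5^4 ≡ 1  ← first divisor giving 1
The order is 20.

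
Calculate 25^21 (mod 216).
73

Repeated squaring. Binary of 21 = 10101.
25^1 ≡ 25 (mod 216); 25^2 ≡ 193 (mod 216); 25^4 ≡ 97 (mod 216); 25^8 ≡ 121 (mod 216); 25^16 ≡ 169 (mod 216)
25^21 = 25^1 × 25^4 × 25^16 ≡ 73 (mod 216)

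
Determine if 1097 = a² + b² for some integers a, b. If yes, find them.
16² + 29² (a=16, b=29)

Factorization: 1097 = 1097
By Fermat: n is sum of two squares iff every prime p ≡ 3 (mod 4) appears to even power.
All primes ≡ 3 (mod 4) appear to even power.
Search a = 0, 1, 2, … for 1097 - a² a perfect square: first hit at a = 16: 1097 - 256 = 841 = 29².
1097 = 16² + 29² = 256 + 841 ✓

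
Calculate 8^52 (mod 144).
64

Repeated squaring. Binary of 52 = 110100.
8^1 ≡ 8 (mod 144); 8^2 ≡ 64 (mod 144); 8^4 ≡ 64 (mod 144); 8^8 ≡ 64 (mod 144); 8^16 ≡ 64 (mod 144); 8^32 ≡ 64 (mod 144)
8^52 = 8^4 × 8^16 × 8^32 ≡ 64 (mod 144)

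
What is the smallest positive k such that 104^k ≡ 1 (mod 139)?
138

139 is prime, so ord(104) divides φ(139) = 138.
Divisors of 138: 1, 2, 3, 6, 23, 46, 69, 138.
Repeated squaring: 104^1 ≡ 104, 104^2 ≡ 113, 104^4 ≡ 120, 104^8 ≡ 83, 104^16 ≡ 78, 104^32 ≡ 107, 104^64 ≡ 51, 104^128 ≡ 99 (mod 139).
Test 104^d mod 139 for each divisor d in increasing order:
104^1 ≡ 104
104^2 ≡ 113
104^3 = 104^2·104^1 ≡ 76
104^6 = 104^4·104^2 ≡ 77
104^23 = 104^16·104^4·104^2·104^1 ≡ 97
104^46 = 104^32·104^8·104^4·104^2 ≡ 96
104^69 = 104^64·104^4·104^1 ≡ 138
104^138 = 104^128·104^8·104^2 ≡ 1  ← first divisor giving 1
The order is 138.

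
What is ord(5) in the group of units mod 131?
65

131 is prime, so ord(5) divides φ(131) = 130.
Divisors of 130: 1, 2, 5, 10, 13, 26, 65, 130.
Repeated squaring: 5^1 ≡ 5, 5^2 ≡ 25, 5^4 ≡ 101, 5^8 ≡ 114, 5^16 ≡ 27, 5^32 ≡ 74, 5^64 ≡ 105, 5^128 ≡ 21 (mod 131).
Test 5^d mod 131 for each divisor d in increasing order:
5^1 ≡ 5
5^2 ≡ 25
5^5 = 5^4·5^1 ≡ 112
5^10 = 5^8·5^2 ≡ 99
5^13 = 5^8·5^4·5^1 ≡ 61
5^26 = 5^16·5^8·5^2 ≡ 53
5^65 = 5^64·5^1 ≡ 1  ← first divisor giving 1
The order is 65.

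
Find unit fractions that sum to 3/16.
1/6 + 1/48

Greedy algorithm:
3/16: ceiling(16/3) = 6, use 1/6
1/48: ceiling(48/1) = 48, use 1/48
Result: 3/16 = 1/6 + 1/48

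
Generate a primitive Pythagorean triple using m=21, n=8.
(377, 336, 505)

Euclid's formula: a = m² - n², b = 2mn, c = m² + n²
m = 21, n = 8
a = 21² - 8² = 441 - 64 = 377
b = 2 × 21 × 8 = 336
c = 21² + 8² = 441 + 64 = 505
Verification: 377² + 336² = 142129 + 112896 = 255025 = 505² ✓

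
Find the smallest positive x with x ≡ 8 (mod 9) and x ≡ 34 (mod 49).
377

Using Chinese Remainder Theorem:
M = 9 × 49 = 441
M1 = 49, M2 = 9
y1 = 49^(-1) mod 9 = 7
y2 = 9^(-1) mod 49 = 11
x = (8×49×7 + 34×9×11) mod 441 = 377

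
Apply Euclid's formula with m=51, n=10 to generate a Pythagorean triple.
(2501, 1020, 2701)

Euclid's formula: a = m² - n², b = 2mn, c = m² + n²
m = 51, n = 10
a = 51² - 10² = 2601 - 100 = 2501
b = 2 × 51 × 10 = 1020
c = 51² + 10² = 2601 + 100 = 2701
Verification: 2501² + 1020² = 6255001 + 1040400 = 7295401 = 2701² ✓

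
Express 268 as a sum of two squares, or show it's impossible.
Not possible

Factorization: 268 = 2^2 × 67
By Fermat: n is sum of two squares iff every prime p ≡ 3 (mod 4) appears to even power.
Prime(s) ≡ 3 (mod 4) with odd exponent: [(67, 1)]
Therefore 268 cannot be expressed as a² + b².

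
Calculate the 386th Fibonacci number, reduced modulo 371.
85

Matrix identity: Q^n = [[F_(n+1), F_n], [F_n, F_(n-1)]] with Q = [[1,1],[1,0]].
n = 386 = 110000010₂. Square-and-multiply, entries mod 371:
Q^1 = [[1,1],[1,0]]
Q^3 = (Q^1)²·Q = [[3,2],[2,1]]
Q^6 = (Q^3)² = [[13,8],[8,5]]
Q^12 = (Q^6)² = [[233,144],[144,89]]
Q^24 = (Q^12)² = [[83,364],[364,90]]
Q^48 = (Q^24)² = [[260,273],[273,358]]
Q^96 = (Q^48)² = [[36,280],[280,127]]
Q^193 = (Q^96)²·Q = [[309,302],[302,7]]
Q^386 = (Q^193)² = [[72,85],[85,358]]
F_386 mod 371 = Q^386[0][1] = 85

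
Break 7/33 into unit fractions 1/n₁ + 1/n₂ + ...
1/5 + 1/83 + 1/13695

Greedy algorithm:
7/33: ceiling(33/7) = 5, use 1/5
2/165: ceiling(165/2) = 83, use 1/83
1/13695: ceiling(13695/1) = 13695, use 1/13695
Result: 7/33 = 1/5 + 1/83 + 1/13695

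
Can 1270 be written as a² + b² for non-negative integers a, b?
Not possible

Factorization: 1270 = 2 × 5 × 127
By Fermat: n is sum of two squares iff every prime p ≡ 3 (mod 4) appears to even power.
Prime(s) ≡ 3 (mod 4) with odd exponent: [(127, 1)]
Therefore 1270 cannot be expressed as a² + b².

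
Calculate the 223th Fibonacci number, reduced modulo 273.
1

Matrix identity: Q^n = [[F_(n+1), F_n], [F_n, F_(n-1)]] with Q = [[1,1],[1,0]].
n = 223 = 11011111₂. Square-and-multiply, entries mod 273:
Q^1 = [[1,1],[1,0]]
Q^3 = (Q^1)²·Q = [[3,2],[2,1]]
Q^6 = (Q^3)² = [[13,8],[8,5]]
Q^13 = (Q^6)²·Q = [[104,233],[233,144]]
Q^27 = (Q^13)²·Q = [[39,131],[131,181]]
Q^55 = (Q^27)²·Q = [[0,118],[118,155]]
Q^111 = (Q^55)²·Q = [[0,1],[1,272]]
Q^223 = (Q^111)²·Q = [[0,1],[1,272]]
F_223 mod 273 = Q^223[0][1] = 1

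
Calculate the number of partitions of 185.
1071823774337

p(n) counts ways to write n as a sum of positive integers (order ignored).
Euler's pentagonal recurrence: p(k) = p(k-1) + p(k-2) - p(k-5) - p(k-7) + p(k-12) + p(k-15) - ... (offsets j(3j∓1)/2, signs ++--, p(0)=1, p(<0)=0).
DP table for k = 0..184: p(0)=1, p(1)=1, p(2)=2, p(3)=3, p(4)=5, p(5)=7, p(6)=11, p(7)=15, p(8)=22, p(9)=30, p(10)=42, p(11)=56, p(12)=77, p(13)=101, p(14)=135, p(15)=176, p(16)=231, p(17)=297, p(18)=385, p(19)=490, p(20)=627, p(21)=792, p(22)=1002, p(23)=1255, p(24)=1575, p(25)=1958, p(26)=2436, p(27)=3010, p(28)=3718, p(29)=4565, p(30)=5604, p(31)=6842, p(32)=8349, p(33)=10143, p(34)=12310, p(35)=14883, p(36)=17977, p(37)=21637, p(38)=26015, p(39)=31185, p(40)=37338, p(41)=44583, p(42)=53174, p(43)=63261, p(44)=75175, p(45)=89134, p(46)=105558, p(47)=124754, p(48)=147273, p(49)=173525, p(50)=204226, p(51)=239943, p(52)=281589, p(53)=329931, p(54)=386155, p(55)=451276, p(56)=526823, p(57)=614154, p(58)=715220, p(59)=831820, p(60)=966467, p(61)=1121505, p(62)=1300156, p(63)=1505499, p(64)=1741630, p(65)=2012558, p(66)=2323520, p(67)=2679689, p(68)=3087735, p(69)=3554345, p(70)=4087968, p(71)=4697205, p(72)=5392783, p(73)=6185689, p(74)=7089500, p(75)=8118264, p(76)=9289091, p(77)=10619863, p(78)=12132164, p(79)=13848650, p(80)=15796476, p(81)=18004327, p(82)=20506255, p(83)=23338469, p(84)=26543660, p(85)=30167357, p(86)=34262962, p(87)=38887673, p(88)=44108109, p(89)=49995925, p(90)=56634173, p(91)=64112359, p(92)=72533807, p(93)=82010177, p(94)=92669720, p(95)=104651419, p(96)=118114304, p(97)=133230930, p(98)=150198136, p(99)=169229875, p(100)=190569292, p(101)=214481126, p(102)=241265379, p(103)=271248950, p(104)=304801365, p(105)=342325709, p(106)=384276336, p(107)=431149389, p(108)=483502844, p(109)=541946240, p(110)=607163746, p(111)=679903203, p(112)=761002156, p(113)=851376628, p(114)=952050665, p(115)=1064144451, p(116)=1188908248, p(117)=1327710076, p(118)=1482074143, p(119)=1653668665, p(120)=1844349560, p(121)=2056148051, p(122)=2291320912, p(123)=2552338241, p(124)=2841940500, p(125)=3163127352, p(126)=3519222692, p(127)=3913864295, p(128)=4351078600, p(129)=4835271870, p(130)=5371315400, p(131)=5964539504, p(132)=6620830889, p(133)=7346629512, p(134)=8149040695, p(135)=9035836076, p(136)=10015581680, p(137)=11097645016, p(138)=12292341831, p(139)=13610949895, p(140)=15065878135, p(141)=16670689208, p(142)=18440293320, p(143)=20390982757, p(144)=22540654445, p(145)=24908858009, p(146)=27517052599, p(147)=30388671978, p(148)=33549419497, p(149)=37027355200, p(150)=40853235313, p(151)=45060624582, p(152)=49686288421, p(153)=54770336324, p(154)=60356673280, p(155)=66493182097, p(156)=73232243759, p(157)=80630964769, p(158)=88751778802, p(159)=97662728555, p(160)=107438159466, p(161)=118159068427, p(162)=129913904637, p(163)=142798995930, p(164)=156919475295, p(165)=172389800255, p(166)=189334822579, p(167)=207890420102, p(168)=228204732751, p(169)=250438925115, p(170)=274768617130, p(171)=301384802048, p(172)=330495499613, p(173)=362326859895, p(174)=397125074750, p(175)=435157697830, p(176)=476715857290, p(177)=522115831195, p(178)=571701605655, p(179)=625846753120, p(180)=684957390936, p(181)=749474411781, p(182)=819876908323, p(183)=896684817527, p(184)=980462880430.
Final step: p(185) = p(184) + p(183) - p(180) - p(178) + p(173) + p(170) - p(163) - p(159) + p(150) + p(145) - p(134) - p(128) + p(115) + p(108) - p(93) - p(85) + p(68) + p(59) - p(40) - p(30) + p(9)
= 980462880430 + 896684817527 - 684957390936 - 571701605655 + 362326859895 + 274768617130 - 142798995930 - 97662728555 + 40853235313 + 24908858009 - 8149040695 - 4351078600 + 1064144451 + 483502844 - 82010177 - 30167357 + 3087735 + 831820 - 37338 - 5604 + 30
= 1071823774337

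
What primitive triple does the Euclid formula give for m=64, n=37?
(2727, 4736, 5465)

Euclid's formula: a = m² - n², b = 2mn, c = m² + n²
m = 64, n = 37
a = 64² - 37² = 4096 - 1369 = 2727
b = 2 × 64 × 37 = 4736
c = 64² + 37² = 4096 + 1369 = 5465
Verification: 2727² + 4736² = 7436529 + 22429696 = 29866225 = 5465² ✓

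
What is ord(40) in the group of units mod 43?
21

43 is prime, so ord(40) divides φ(43) = 42.
Divisors of 42: 1, 2, 3, 6, 7, 14, 21, 42.
Repeated squaring: 40^1 ≡ 40, 40^2 ≡ 9, 40^4 ≡ 38, 40^8 ≡ 25, 40^16 ≡ 23, 40^32 ≡ 13 (mod 43).
Test 40^d mod 43 for each divisor d in increasing order:
40^1 ≡ 40
40^2 ≡ 9
40^3 = 40^2·40^1 ≡ 16
40^6 = 40^4·40^2 ≡ 41
40^7 = 40^4·40^2·40^1 ≡ 6
40^14 = 40^8·40^4·40^2 ≡ 36
40^21 = 40^16·40^4·40^1 ≡ 1  ← first divisor giving 1
The order is 21.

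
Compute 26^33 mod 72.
8

Repeated squaring. Binary of 33 = 100001.
26^1 ≡ 26 (mod 72); 26^2 ≡ 28 (mod 72); 26^4 ≡ 64 (mod 72); 26^8 ≡ 64 (mod 72); 26^16 ≡ 64 (mod 72); 26^32 ≡ 64 (mod 72)
26^33 = 26^1 × 26^32 ≡ 8 (mod 72)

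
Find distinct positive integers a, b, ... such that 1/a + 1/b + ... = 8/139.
1/18 + 1/501 + 1/417834

Greedy algorithm:
8/139: ceiling(139/8) = 18, use 1/18
5/2502: ceiling(2502/5) = 501, use 1/501
1/417834: ceiling(417834/1) = 417834, use 1/417834
Result: 8/139 = 1/18 + 1/501 + 1/417834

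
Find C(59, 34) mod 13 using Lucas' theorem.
0

Using Lucas' theorem:
Write n=59 and k=34 in base 13:
n in base 13: [4, 7]
k in base 13: [2, 8]
C(59,34) mod 13 = ∏ C(n_i, k_i) mod 13
Digit binomials (mod 13): C(4,2) = 6; C(7,8) = 0 (k_i > n_i)
Product: 6 × 0 = 0 ≡ 0 (mod 13)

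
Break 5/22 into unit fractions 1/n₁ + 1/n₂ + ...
1/5 + 1/37 + 1/4070

Greedy algorithm:
5/22: ceiling(22/5) = 5, use 1/5
3/110: ceiling(110/3) = 37, use 1/37
1/4070: ceiling(4070/1) = 4070, use 1/4070
Result: 5/22 = 1/5 + 1/37 + 1/4070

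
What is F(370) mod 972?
703

Matrix identity: Q^n = [[F_(n+1), F_n], [F_n, F_(n-1)]] with Q = [[1,1],[1,0]].
n = 370 = 101110010₂. Square-and-multiply, entries mod 972:
Q^1 = [[1,1],[1,0]]
Q^2 = (Q^1)² = [[2,1],[1,1]]
Q^5 = (Q^2)²·Q = [[8,5],[5,3]]
Q^11 = (Q^5)²·Q = [[144,89],[89,55]]
Q^23 = (Q^11)²·Q = [[684,469],[469,215]]
Q^46 = (Q^23)² = [[613,755],[755,830]]
Q^92 = (Q^46)² = [[38,825],[825,185]]
Q^185 = (Q^92)²·Q = [[964,697],[697,267]]
Q^370 = (Q^185)² = [[845,703],[703,142]]
F_370 mod 972 = Q^370[0][1] = 703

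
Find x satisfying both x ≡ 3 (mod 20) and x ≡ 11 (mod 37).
603

Using Chinese Remainder Theorem:
M = 20 × 37 = 740
M1 = 37, M2 = 20
y1 = 37^(-1) mod 20 = 13
y2 = 20^(-1) mod 37 = 13
x = (3×37×13 + 11×20×13) mod 740 = 603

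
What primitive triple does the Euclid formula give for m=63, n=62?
(125, 7812, 7813)

Euclid's formula: a = m² - n², b = 2mn, c = m² + n²
m = 63, n = 62
a = 63² - 62² = 3969 - 3844 = 125
b = 2 × 63 × 62 = 7812
c = 63² + 62² = 3969 + 3844 = 7813
Verification: 125² + 7812² = 15625 + 61027344 = 61042969 = 7813² ✓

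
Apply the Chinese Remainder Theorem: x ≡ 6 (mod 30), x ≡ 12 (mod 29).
186

Using Chinese Remainder Theorem:
M = 30 × 29 = 870
M1 = 29, M2 = 30
y1 = 29^(-1) mod 30 = 29
y2 = 30^(-1) mod 29 = 1
x = (6×29×29 + 12×30×1) mod 870 = 186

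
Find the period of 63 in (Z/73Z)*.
8

73 is prime, so ord(63) divides φ(73) = 72.
Divisors of 72: 1, 2, 3, 4, 6, 8, 9, 12, 18, 24, 36, 72.
Repeated squaring: 63^1 ≡ 63, 63^2 ≡ 27, 63^4 ≡ 72, 63^8 ≡ 1, 63^16 ≡ 1, 63^32 ≡ 1, 63^64 ≡ 1 (mod 73).
Test 63^d mod 73 for each divisor d in increasing order:
63^1 ≡ 63
63^2 ≡ 27
63^3 = 63^2·63^1 ≡ 22
63^4 ≡ 72
63^6 = 63^4·63^2 ≡ 46
63^8 ≡ 1  ← first divisor giving 1
The order is 8.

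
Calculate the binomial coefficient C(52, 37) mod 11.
5

Using Lucas' theorem:
Write n=52 and k=37 in base 11:
n in base 11: [4, 8]
k in base 11: [3, 4]
C(52,37) mod 11 = ∏ C(n_i, k_i) mod 11
Digit binomials (mod 11): C(4,3) = 4; C(8,4) = 70 ≡ 4
Product: 4 × 4 = 16 ≡ 5 (mod 11)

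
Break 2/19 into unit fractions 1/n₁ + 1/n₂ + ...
1/10 + 1/190

Greedy algorithm:
2/19: ceiling(19/2) = 10, use 1/10
1/190: ceiling(190/1) = 190, use 1/190
Result: 2/19 = 1/10 + 1/190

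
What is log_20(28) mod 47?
18

Baby-step giant-step with step n = ⌈√47⌉ = 7.
Baby steps 20^j mod 47 (j:value) for j=0..6: 0:1, 1:20, 2:24, 3:10, 4:12, 5:5, 6:6.
Giant-step multiplier: 20^(-7) ≡ 20^(46-7) = 20^39 ≡ 38 (mod 47).
Giant steps γ_i = 28·38^i mod 47: γ_0=28, γ_1=30, γ_2=12 (in table at j=4).
x = i·n + j = 2·7 + 4 = 18.
Check: 20^18 ≡ 28 (mod 47).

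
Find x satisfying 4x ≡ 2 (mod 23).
x ≡ 12 (mod 23)

gcd(4, 23) = 1, which divides 2, so solutions exist.
Find 4^(-1) mod 23 by the extended Euclidean algorithm:
23 = 5 × 4 + 3  ⟹  3 = (1)·23 + (-5)·4
4 = 1 × 3 + 1  ⟹  1 = (-1)·23 + (6)·4
So (6)·4 ≡ 1 (mod 23), i.e. 4^(-1) ≡ 6 (mod 23).
x ≡ 6 × 2 = 12 ≡ 12 (mod 23).
Check: 4 × 12 = 48 ≡ 2 (mod 23).
Unique solution: x ≡ 12 (mod 23)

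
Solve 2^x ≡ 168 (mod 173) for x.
125

Baby-step giant-step with step n = ⌈√173⌉ = 14.
Baby steps 2^j mod 173 (j:value) for j=0..13: 0:1, 1:2, 2:4, 3:8, 4:16, 5:32, 6:64, 7:128, 8:83, 9:166, 10:159, 11:145, 12:117, 13:61.
Giant-step multiplier: 2^(-14) ≡ 2^(172-14) = 2^158 ≡ 78 (mod 173).
Giant steps γ_i = 168·78^i mod 173: γ_0=168, γ_1=129, γ_2=28, γ_3=108, γ_4=120, γ_5=18, γ_6=20, γ_7=3, γ_8=61 (in table at j=13).
x = i·n + j = 8·14 + 13 = 125.
Check: 2^125 ≡ 168 (mod 173).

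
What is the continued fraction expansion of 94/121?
[0; 1, 3, 2, 13]

Euclidean algorithm steps:
94 = 0 × 121 + 94
121 = 1 × 94 + 27
94 = 3 × 27 + 13
27 = 2 × 13 + 1
13 = 13 × 1 + 0
Continued fraction: [0; 1, 3, 2, 13]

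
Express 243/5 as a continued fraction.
[48; 1, 1, 2]

Euclidean algorithm steps:
243 = 48 × 5 + 3
5 = 1 × 3 + 2
3 = 1 × 2 + 1
2 = 2 × 1 + 0
Continued fraction: [48; 1, 1, 2]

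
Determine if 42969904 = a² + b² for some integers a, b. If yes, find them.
Not possible

Factorization: 42969904 = 2^4 × 139^3
By Fermat: n is sum of two squares iff every prime p ≡ 3 (mod 4) appears to even power.
Prime(s) ≡ 3 (mod 4) with odd exponent: [(139, 3)]
Therefore 42969904 cannot be expressed as a² + b².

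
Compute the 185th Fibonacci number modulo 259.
69

Matrix identity: Q^n = [[F_(n+1), F_n], [F_n, F_(n-1)]] with Q = [[1,1],[1,0]].
n = 185 = 10111001₂. Square-and-multiply, entries mod 259:
Q^1 = [[1,1],[1,0]]
Q^2 = (Q^1)² = [[2,1],[1,1]]
Q^5 = (Q^2)²·Q = [[8,5],[5,3]]
Q^11 = (Q^5)²·Q = [[144,89],[89,55]]
Q^23 = (Q^11)²·Q = [[7,167],[167,99]]
Q^46 = (Q^23)² = [[225,90],[90,135]]
Q^92 = (Q^46)² = [[191,25],[25,166]]
Q^185 = (Q^92)²·Q = [[188,69],[69,119]]
F_185 mod 259 = Q^185[0][1] = 69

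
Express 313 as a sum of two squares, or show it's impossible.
12² + 13² (a=12, b=13)

Factorization: 313 = 313
By Fermat: n is sum of two squares iff every prime p ≡ 3 (mod 4) appears to even power.
All primes ≡ 3 (mod 4) appear to even power.
Search a = 0, 1, 2, … for 313 - a² a perfect square: first hit at a = 12: 313 - 144 = 169 = 13².
313 = 12² + 13² = 144 + 169 ✓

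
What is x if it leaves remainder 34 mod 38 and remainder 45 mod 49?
1858

Using Chinese Remainder Theorem:
M = 38 × 49 = 1862
M1 = 49, M2 = 38
y1 = 49^(-1) mod 38 = 7
y2 = 38^(-1) mod 49 = 40
x = (34×49×7 + 45×38×40) mod 1862 = 1858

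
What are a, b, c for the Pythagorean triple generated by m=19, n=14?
(165, 532, 557)

Euclid's formula: a = m² - n², b = 2mn, c = m² + n²
m = 19, n = 14
a = 19² - 14² = 361 - 196 = 165
b = 2 × 19 × 14 = 532
c = 19² + 14² = 361 + 196 = 557
Verification: 165² + 532² = 27225 + 283024 = 310249 = 557² ✓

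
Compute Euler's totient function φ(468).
144

468 = 2^2 × 3^2 × 13
φ(n) = n × ∏(1 - 1/p) for each prime p dividing n
φ(468) = 468 × (1 - 1/2) × (1 - 1/3) × (1 - 1/13) = 144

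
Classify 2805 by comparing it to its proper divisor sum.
deficient

Proper divisors of 2805: sum = 1 + 3 + 5 + 11 + 15 + 17 + 33 + 51 + 55 + 85 + 165 + 187 + 255 + 561 + 935 = 2379
Since 2379 < 2805, 2805 is deficient.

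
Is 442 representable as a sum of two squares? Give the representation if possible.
1² + 21² (a=1, b=21)

Factorization: 442 = 2 × 13 × 17
By Fermat: n is sum of two squares iff every prime p ≡ 3 (mod 4) appears to even power.
All primes ≡ 3 (mod 4) appear to even power.
Search a = 0, 1, 2, … for 442 - a² a perfect square: first hit at a = 1: 442 - 1 = 441 = 21².
442 = 1² + 21² = 1 + 441 ✓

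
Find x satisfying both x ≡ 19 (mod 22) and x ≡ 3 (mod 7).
129

Using Chinese Remainder Theorem:
M = 22 × 7 = 154
M1 = 7, M2 = 22
y1 = 7^(-1) mod 22 = 19
y2 = 22^(-1) mod 7 = 1
x = (19×7×19 + 3×22×1) mod 154 = 129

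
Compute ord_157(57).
78

157 is prime, so ord(57) divides φ(157) = 156.
Divisors of 156: 1, 2, 3, 4, 6, 12, 13, 26, 39, 52, 78, 156.
Repeated squaring: 57^1 ≡ 57, 57^2 ≡ 109, 57^4 ≡ 106, 57^8 ≡ 89, 57^16 ≡ 71, 57^32 ≡ 17, 57^64 ≡ 132, 57^128 ≡ 154 (mod 157).
Test 57^d mod 157 for each divisor d in increasing order:
57^1 ≡ 57
57^2 ≡ 109
57^3 = 57^2·57^1 ≡ 90
57^4 ≡ 106
57^6 = 57^4·57^2 ≡ 93
57^12 = 57^8·57^4 ≡ 14
57^13 = 57^8·57^4·57^1 ≡ 13
57^26 = 57^16·57^8·57^2 ≡ 12
57^39 = 57^32·57^4·57^2·57^1 ≡ 156
57^52 = 57^32·57^16·57^4 ≡ 144
57^78 = 57^64·57^8·57^4·57^2 ≡ 1  ← first divisor giving 1
The order is 78.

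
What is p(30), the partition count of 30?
5604

p(n) counts ways to write n as a sum of positive integers (order ignored).
Euler's pentagonal recurrence: p(k) = p(k-1) + p(k-2) - p(k-5) - p(k-7) + p(k-12) + p(k-15) - ... (offsets j(3j∓1)/2, signs ++--, p(0)=1, p(<0)=0).
DP table for k = 0..29: p(0)=1, p(1)=1, p(2)=2, p(3)=3, p(4)=5, p(5)=7, p(6)=11, p(7)=15, p(8)=22, p(9)=30, p(10)=42, p(11)=56, p(12)=77, p(13)=101, p(14)=135, p(15)=176, p(16)=231, p(17)=297, p(18)=385, p(19)=490, p(20)=627, p(21)=792, p(22)=1002, p(23)=1255, p(24)=1575, p(25)=1958, p(26)=2436, p(27)=3010, p(28)=3718, p(29)=4565.
Final step: p(30) = p(29) + p(28) - p(25) - p(23) + p(18) + p(15) - p(8) - p(4)
= 4565 + 3718 - 1958 - 1255 + 385 + 176 - 22 - 5
= 5604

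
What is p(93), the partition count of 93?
82010177

p(n) counts ways to write n as a sum of positive integers (order ignored).
Euler's pentagonal recurrence: p(k) = p(k-1) + p(k-2) - p(k-5) - p(k-7) + p(k-12) + p(k-15) - ... (offsets j(3j∓1)/2, signs ++--, p(0)=1, p(<0)=0).
DP table for k = 0..92: p(0)=1, p(1)=1, p(2)=2, p(3)=3, p(4)=5, p(5)=7, p(6)=11, p(7)=15, p(8)=22, p(9)=30, p(10)=42, p(11)=56, p(12)=77, p(13)=101, p(14)=135, p(15)=176, p(16)=231, p(17)=297, p(18)=385, p(19)=490, p(20)=627, p(21)=792, p(22)=1002, p(23)=1255, p(24)=1575, p(25)=1958, p(26)=2436, p(27)=3010, p(28)=3718, p(29)=4565, p(30)=5604, p(31)=6842, p(32)=8349, p(33)=10143, p(34)=12310, p(35)=14883, p(36)=17977, p(37)=21637, p(38)=26015, p(39)=31185, p(40)=37338, p(41)=44583, p(42)=53174, p(43)=63261, p(44)=75175, p(45)=89134, p(46)=105558, p(47)=124754, p(48)=147273, p(49)=173525, p(50)=204226, p(51)=239943, p(52)=281589, p(53)=329931, p(54)=386155, p(55)=451276, p(56)=526823, p(57)=614154, p(58)=715220, p(59)=831820, p(60)=966467, p(61)=1121505, p(62)=1300156, p(63)=1505499, p(64)=1741630, p(65)=2012558, p(66)=2323520, p(67)=2679689, p(68)=3087735, p(69)=3554345, p(70)=4087968, p(71)=4697205, p(72)=5392783, p(73)=6185689, p(74)=7089500, p(75)=8118264, p(76)=9289091, p(77)=10619863, p(78)=12132164, p(79)=13848650, p(80)=15796476, p(81)=18004327, p(82)=20506255, p(83)=23338469, p(84)=26543660, p(85)=30167357, p(86)=34262962, p(87)=38887673, p(88)=44108109, p(89)=49995925, p(90)=56634173, p(91)=64112359, p(92)=72533807.
Final step: p(93) = p(92) + p(91) - p(88) - p(86) + p(81) + p(78) - p(71) - p(67) + p(58) + p(53) - p(42) - p(36) + p(23) + p(16) - p(1)
= 72533807 + 64112359 - 44108109 - 34262962 + 18004327 + 12132164 - 4697205 - 2679689 + 715220 + 329931 - 53174 - 17977 + 1255 + 231 - 1
= 82010177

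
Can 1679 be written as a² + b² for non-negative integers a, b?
Not possible

Factorization: 1679 = 23 × 73
By Fermat: n is sum of two squares iff every prime p ≡ 3 (mod 4) appears to even power.
Prime(s) ≡ 3 (mod 4) with odd exponent: [(23, 1)]
Therefore 1679 cannot be expressed as a² + b².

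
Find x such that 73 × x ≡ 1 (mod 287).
173

gcd(73, 287) = 1, so the inverse exists.
Extended Euclidean algorithm on (287, 73):
287 = 3 × 73 + 68  ⟹  68 = (1)·287 + (-3)·73
73 = 1 × 68 + 5  ⟹  5 = (-1)·287 + (4)·73
68 = 13 × 5 + 3  ⟹  3 = (14)·287 + (-55)·73
5 = 1 × 3 + 2  ⟹  2 = (-15)·287 + (59)·73
3 = 1 × 2 + 1  ⟹  1 = (29)·287 + (-114)·73
So (-114)·73 ≡ 1 (mod 287), i.e. 73^(-1) ≡ -114 ≡ 173 (mod 287).
Check: 73 × 173 = 12629 ≡ 1 (mod 287)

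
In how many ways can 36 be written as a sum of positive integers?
17977

p(n) counts ways to write n as a sum of positive integers (order ignored).
Euler's pentagonal recurrence: p(k) = p(k-1) + p(k-2) - p(k-5) - p(k-7) + p(k-12) + p(k-15) - ... (offsets j(3j∓1)/2, signs ++--, p(0)=1, p(<0)=0).
DP table for k = 0..35: p(0)=1, p(1)=1, p(2)=2, p(3)=3, p(4)=5, p(5)=7, p(6)=11, p(7)=15, p(8)=22, p(9)=30, p(10)=42, p(11)=56, p(12)=77, p(13)=101, p(14)=135, p(15)=176, p(16)=231, p(17)=297, p(18)=385, p(19)=490, p(20)=627, p(21)=792, p(22)=1002, p(23)=1255, p(24)=1575, p(25)=1958, p(26)=2436, p(27)=3010, p(28)=3718, p(29)=4565, p(30)=5604, p(31)=6842, p(32)=8349, p(33)=10143, p(34)=12310, p(35)=14883.
Final step: p(36) = p(35) + p(34) - p(31) - p(29) + p(24) + p(21) - p(14) - p(10) + p(1)
= 14883 + 12310 - 6842 - 4565 + 1575 + 792 - 135 - 42 + 1
= 17977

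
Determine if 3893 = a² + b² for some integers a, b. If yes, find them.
7² + 62² (a=7, b=62)

Factorization: 3893 = 17 × 229
By Fermat: n is sum of two squares iff every prime p ≡ 3 (mod 4) appears to even power.
All primes ≡ 3 (mod 4) appear to even power.
Search a = 0, 1, 2, … for 3893 - a² a perfect square: first hit at a = 7: 3893 - 49 = 3844 = 62².
3893 = 7² + 62² = 49 + 3844 ✓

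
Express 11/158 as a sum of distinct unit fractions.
1/15 + 1/339 + 1/267810

Greedy algorithm:
11/158: ceiling(158/11) = 15, use 1/15
7/2370: ceiling(2370/7) = 339, use 1/339
1/267810: ceiling(267810/1) = 267810, use 1/267810
Result: 11/158 = 1/15 + 1/339 + 1/267810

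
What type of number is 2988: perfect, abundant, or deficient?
abundant

Proper divisors of 2988: sum = 1 + 2 + 3 + 4 + 6 + 9 + 12 + 18 + ... + 498 + 747 + 996 + 1494 (17 divisors) = 4656
Since 4656 > 2988, 2988 is abundant.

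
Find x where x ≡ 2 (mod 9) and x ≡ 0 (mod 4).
20

Using Chinese Remainder Theorem:
M = 9 × 4 = 36
M1 = 4, M2 = 9
y1 = 4^(-1) mod 9 = 7
y2 = 9^(-1) mod 4 = 1
x = (2×4×7 + 0×9×1) mod 36 = 20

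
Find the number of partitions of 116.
1188908248

p(n) counts ways to write n as a sum of positive integers (order ignored).
Euler's pentagonal recurrence: p(k) = p(k-1) + p(k-2) - p(k-5) - p(k-7) + p(k-12) + p(k-15) - ... (offsets j(3j∓1)/2, signs ++--, p(0)=1, p(<0)=0).
DP table for k = 0..115: p(0)=1, p(1)=1, p(2)=2, p(3)=3, p(4)=5, p(5)=7, p(6)=11, p(7)=15, p(8)=22, p(9)=30, p(10)=42, p(11)=56, p(12)=77, p(13)=101, p(14)=135, p(15)=176, p(16)=231, p(17)=297, p(18)=385, p(19)=490, p(20)=627, p(21)=792, p(22)=1002, p(23)=1255, p(24)=1575, p(25)=1958, p(26)=2436, p(27)=3010, p(28)=3718, p(29)=4565, p(30)=5604, p(31)=6842, p(32)=8349, p(33)=10143, p(34)=12310, p(35)=14883, p(36)=17977, p(37)=21637, p(38)=26015, p(39)=31185, p(40)=37338, p(41)=44583, p(42)=53174, p(43)=63261, p(44)=75175, p(45)=89134, p(46)=105558, p(47)=124754, p(48)=147273, p(49)=173525, p(50)=204226, p(51)=239943, p(52)=281589, p(53)=329931, p(54)=386155, p(55)=451276, p(56)=526823, p(57)=614154, p(58)=715220, p(59)=831820, p(60)=966467, p(61)=1121505, p(62)=1300156, p(63)=1505499, p(64)=1741630, p(65)=2012558, p(66)=2323520, p(67)=2679689, p(68)=3087735, p(69)=3554345, p(70)=4087968, p(71)=4697205, p(72)=5392783, p(73)=6185689, p(74)=7089500, p(75)=8118264, p(76)=9289091, p(77)=10619863, p(78)=12132164, p(79)=13848650, p(80)=15796476, p(81)=18004327, p(82)=20506255, p(83)=23338469, p(84)=26543660, p(85)=30167357, p(86)=34262962, p(87)=38887673, p(88)=44108109, p(89)=49995925, p(90)=56634173, p(91)=64112359, p(92)=72533807, p(93)=82010177, p(94)=92669720, p(95)=104651419, p(96)=118114304, p(97)=133230930, p(98)=150198136, p(99)=169229875, p(100)=190569292, p(101)=214481126, p(102)=241265379, p(103)=271248950, p(104)=304801365, p(105)=342325709, p(106)=384276336, p(107)=431149389, p(108)=483502844, p(109)=541946240, p(110)=607163746, p(111)=679903203, p(112)=761002156, p(113)=851376628, p(114)=952050665, p(115)=1064144451.
Final step: p(116) = p(115) + p(114) - p(111) - p(109) + p(104) + p(101) - p(94) - p(90) + p(81) + p(76) - p(65) - p(59) + p(46) + p(39) - p(24) - p(16)
= 1064144451 + 952050665 - 679903203 - 541946240 + 304801365 + 214481126 - 92669720 - 56634173 + 18004327 + 9289091 - 2012558 - 831820 + 105558 + 31185 - 1575 - 231
= 1188908248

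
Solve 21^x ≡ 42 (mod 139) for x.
92

Baby-step giant-step with step n = ⌈√139⌉ = 12.
Baby steps 21^j mod 139 (j:value) for j=0..11: 0:1, 1:21, 2:24, 3:87, 4:20, 5:3, 6:63, 7:72, 8:122, 9:60, 10:9, 11:50.
Giant-step multiplier: 21^(-12) ≡ 21^(138-12) = 21^126 ≡ 65 (mod 139).
Giant steps γ_i = 42·65^i mod 139: γ_0=42, γ_1=89, γ_2=86, γ_3=30, γ_4=4, γ_5=121, γ_6=81, γ_7=122 (in table at j=8).
x = i·n + j = 7·12 + 8 = 92.
Check: 21^92 ≡ 42 (mod 139).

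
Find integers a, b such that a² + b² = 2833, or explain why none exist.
23² + 48² (a=23, b=48)

Factorization: 2833 = 2833
By Fermat: n is sum of two squares iff every prime p ≡ 3 (mod 4) appears to even power.
All primes ≡ 3 (mod 4) appear to even power.
Search a = 0, 1, 2, … for 2833 - a² a perfect square: first hit at a = 23: 2833 - 529 = 2304 = 48².
2833 = 23² + 48² = 529 + 2304 ✓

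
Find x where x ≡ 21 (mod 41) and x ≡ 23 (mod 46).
759

Using Chinese Remainder Theorem:
M = 41 × 46 = 1886
M1 = 46, M2 = 41
y1 = 46^(-1) mod 41 = 33
y2 = 41^(-1) mod 46 = 9
x = (21×46×33 + 23×41×9) mod 1886 = 759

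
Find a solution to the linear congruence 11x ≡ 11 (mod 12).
x ≡ 1 (mod 12)

gcd(11, 12) = 1, which divides 11, so solutions exist.
Find 11^(-1) mod 12 by the extended Euclidean algorithm:
12 = 1 × 11 + 1  ⟹  1 = (1)·12 + (-1)·11
So (-1)·11 ≡ 1 (mod 12), i.e. 11^(-1) ≡ -1 ≡ 11 (mod 12).
x ≡ 11 × 11 = 121 ≡ 1 (mod 12).
Check: 11 × 1 = 11 ≡ 11 (mod 12).
Unique solution: x ≡ 1 (mod 12)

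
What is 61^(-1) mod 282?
37

gcd(61, 282) = 1, so the inverse exists.
Extended Euclidean algorithm on (282, 61):
282 = 4 × 61 + 38  ⟹  38 = (1)·282 + (-4)·61
61 = 1 × 38 + 23  ⟹  23 = (-1)·282 + (5)·61
38 = 1 × 23 + 15  ⟹  15 = (2)·282 + (-9)·61
23 = 1 × 15 + 8  ⟹  8 = (-3)·282 + (14)·61
15 = 1 × 8 + 7  ⟹  7 = (5)·282 + (-23)·61
8 = 1 × 7 + 1  ⟹  1 = (-8)·282 + (37)·61
So (37)·61 ≡ 1 (mod 282), i.e. 61^(-1) ≡ 37 (mod 282).
Check: 61 × 37 = 2257 ≡ 1 (mod 282)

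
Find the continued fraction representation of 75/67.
[1; 8, 2, 1, 2]

Euclidean algorithm steps:
75 = 1 × 67 + 8
67 = 8 × 8 + 3
8 = 2 × 3 + 2
3 = 1 × 2 + 1
2 = 2 × 1 + 0
Continued fraction: [1; 8, 2, 1, 2]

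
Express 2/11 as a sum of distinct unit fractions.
1/6 + 1/66

Greedy algorithm:
2/11: ceiling(11/2) = 6, use 1/6
1/66: ceiling(66/1) = 66, use 1/66
Result: 2/11 = 1/6 + 1/66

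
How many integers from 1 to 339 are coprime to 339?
224

339 = 3 × 113
φ(n) = n × ∏(1 - 1/p) for each prime p dividing n
φ(339) = 339 × (1 - 1/3) × (1 - 1/113) = 224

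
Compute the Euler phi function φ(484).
220

484 = 2^2 × 11^2
φ(n) = n × ∏(1 - 1/p) for each prime p dividing n
φ(484) = 484 × (1 - 1/2) × (1 - 1/11) = 220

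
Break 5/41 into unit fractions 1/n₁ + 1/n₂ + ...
1/9 + 1/93 + 1/11439

Greedy algorithm:
5/41: ceiling(41/5) = 9, use 1/9
4/369: ceiling(369/4) = 93, use 1/93
1/11439: ceiling(11439/1) = 11439, use 1/11439
Result: 5/41 = 1/9 + 1/93 + 1/11439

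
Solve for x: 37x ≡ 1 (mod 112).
109

gcd(37, 112) = 1, so the inverse exists.
Extended Euclidean algorithm on (112, 37):
112 = 3 × 37 + 1  ⟹  1 = (1)·112 + (-3)·37
So (-3)·37 ≡ 1 (mod 112), i.e. 37^(-1) ≡ -3 ≡ 109 (mod 112).
Check: 37 × 109 = 4033 ≡ 1 (mod 112)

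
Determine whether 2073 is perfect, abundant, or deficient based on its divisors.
deficient

Proper divisors of 2073: sum = 1 + 3 + 691 = 695
Since 695 < 2073, 2073 is deficient.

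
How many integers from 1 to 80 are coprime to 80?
32

80 = 2^4 × 5
φ(n) = n × ∏(1 - 1/p) for each prime p dividing n
φ(80) = 80 × (1 - 1/2) × (1 - 1/5) = 32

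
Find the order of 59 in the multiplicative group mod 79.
78

79 is prime, so ord(59) divides φ(79) = 78.
Divisors of 78: 1, 2, 3, 6, 13, 26, 39, 78.
Repeated squaring: 59^1 ≡ 59, 59^2 ≡ 5, 59^4 ≡ 25, 59^8 ≡ 72, 59^16 ≡ 49, 59^32 ≡ 31, 59^64 ≡ 13 (mod 79).
Test 59^d mod 79 for each divisor d in increasing order:
59^1 ≡ 59
59^2 ≡ 5
59^3 = 59^2·59^1 ≡ 58
59^6 = 59^4·59^2 ≡ 46
59^13 = 59^8·59^4·59^1 ≡ 24
59^26 = 59^16·59^8·59^2 ≡ 23
59^39 = 59^32·59^4·59^2·59^1 ≡ 78
59^78 = 59^64·59^8·59^4·59^2 ≡ 1  ← first divisor giving 1
The order is 78.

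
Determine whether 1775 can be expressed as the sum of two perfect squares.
Not possible

Factorization: 1775 = 5^2 × 71
By Fermat: n is sum of two squares iff every prime p ≡ 3 (mod 4) appears to even power.
Prime(s) ≡ 3 (mod 4) with odd exponent: [(71, 1)]
Therefore 1775 cannot be expressed as a² + b².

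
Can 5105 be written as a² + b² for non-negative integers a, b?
8² + 71² (a=8, b=71)

Factorization: 5105 = 5 × 1021
By Fermat: n is sum of two squares iff every prime p ≡ 3 (mod 4) appears to even power.
All primes ≡ 3 (mod 4) appear to even power.
Search a = 0, 1, 2, … for 5105 - a² a perfect square: first hit at a = 8: 5105 - 64 = 5041 = 71².
5105 = 8² + 71² = 64 + 5041 ✓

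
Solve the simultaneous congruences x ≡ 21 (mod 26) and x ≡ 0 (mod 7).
21

Using Chinese Remainder Theorem:
M = 26 × 7 = 182
M1 = 7, M2 = 26
y1 = 7^(-1) mod 26 = 15
y2 = 26^(-1) mod 7 = 3
x = (21×7×15 + 0×26×3) mod 182 = 21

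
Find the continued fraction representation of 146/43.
[3; 2, 1, 1, 8]

Euclidean algorithm steps:
146 = 3 × 43 + 17
43 = 2 × 17 + 9
17 = 1 × 9 + 8
9 = 1 × 8 + 1
8 = 8 × 1 + 0
Continued fraction: [3; 2, 1, 1, 8]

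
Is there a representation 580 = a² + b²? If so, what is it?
2² + 24² (a=2, b=24)

Factorization: 580 = 2^2 × 5 × 29
By Fermat: n is sum of two squares iff every prime p ≡ 3 (mod 4) appears to even power.
All primes ≡ 3 (mod 4) appear to even power.
Search a = 0, 1, 2, … for 580 - a² a perfect square: first hit at a = 2: 580 - 4 = 576 = 24².
580 = 2² + 24² = 4 + 576 ✓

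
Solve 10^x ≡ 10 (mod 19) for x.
1

Baby-step giant-step with step n = ⌈√19⌉ = 5.
Baby steps 10^j mod 19 (j:value) for j=0..4: 0:1, 1:10, 2:5, 3:12, 4:6.
h = 10 is already in the table at j=1, so x = 1.
Check: 10^1 ≡ 10 (mod 19).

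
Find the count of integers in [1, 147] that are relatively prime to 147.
84

147 = 3 × 7^2
φ(n) = n × ∏(1 - 1/p) for each prime p dividing n
φ(147) = 147 × (1 - 1/3) × (1 - 1/7) = 84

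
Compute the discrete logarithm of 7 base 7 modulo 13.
1

Baby-step giant-step with step n = ⌈√13⌉ = 4.
Baby steps 7^j mod 13 (j:value) for j=0..3: 0:1, 1:7, 2:10, 3:5.
h = 7 is already in the table at j=1, so x = 1.
Check: 7^1 ≡ 7 (mod 13).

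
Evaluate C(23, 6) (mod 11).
0

Using Lucas' theorem:
Write n=23 and k=6 in base 11:
n in base 11: [2, 1]
k in base 11: [0, 6]
C(23,6) mod 11 = ∏ C(n_i, k_i) mod 11
Digit binomials (mod 11): C(2,0) = 1; C(1,6) = 0 (k_i > n_i)
Product: 1 × 0 = 0 ≡ 0 (mod 11)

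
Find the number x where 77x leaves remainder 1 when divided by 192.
5

gcd(77, 192) = 1, so the inverse exists.
Extended Euclidean algorithm on (192, 77):
192 = 2 × 77 + 38  ⟹  38 = (1)·192 + (-2)·77
77 = 2 × 38 + 1  ⟹  1 = (-2)·192 + (5)·77
So (5)·77 ≡ 1 (mod 192), i.e. 77^(-1) ≡ 5 (mod 192).
Check: 77 × 5 = 385 ≡ 1 (mod 192)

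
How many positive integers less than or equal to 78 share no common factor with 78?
24

78 = 2 × 3 × 13
φ(n) = n × ∏(1 - 1/p) for each prime p dividing n
φ(78) = 78 × (1 - 1/2) × (1 - 1/3) × (1 - 1/13) = 24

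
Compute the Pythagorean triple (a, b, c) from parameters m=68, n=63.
(655, 8568, 8593)

Euclid's formula: a = m² - n², b = 2mn, c = m² + n²
m = 68, n = 63
a = 68² - 63² = 4624 - 3969 = 655
b = 2 × 68 × 63 = 8568
c = 68² + 63² = 4624 + 3969 = 8593
Verification: 655² + 8568² = 429025 + 73410624 = 73839649 = 8593² ✓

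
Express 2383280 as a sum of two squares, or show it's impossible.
Not possible

Factorization: 2383280 = 2^4 × 5 × 31^3
By Fermat: n is sum of two squares iff every prime p ≡ 3 (mod 4) appears to even power.
Prime(s) ≡ 3 (mod 4) with odd exponent: [(31, 3)]
Therefore 2383280 cannot be expressed as a² + b².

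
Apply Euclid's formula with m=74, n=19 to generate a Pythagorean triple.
(5115, 2812, 5837)

Euclid's formula: a = m² - n², b = 2mn, c = m² + n²
m = 74, n = 19
a = 74² - 19² = 5476 - 361 = 5115
b = 2 × 74 × 19 = 2812
c = 74² + 19² = 5476 + 361 = 5837
Verification: 5115² + 2812² = 26163225 + 7907344 = 34070569 = 5837² ✓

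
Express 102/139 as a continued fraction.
[0; 1, 2, 1, 3, 9]

Euclidean algorithm steps:
102 = 0 × 139 + 102
139 = 1 × 102 + 37
102 = 2 × 37 + 28
37 = 1 × 28 + 9
28 = 3 × 9 + 1
9 = 9 × 1 + 0
Continued fraction: [0; 1, 2, 1, 3, 9]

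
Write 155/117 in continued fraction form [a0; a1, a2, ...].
[1; 3, 12, 1, 2]

Euclidean algorithm steps:
155 = 1 × 117 + 38
117 = 3 × 38 + 3
38 = 12 × 3 + 2
3 = 1 × 2 + 1
2 = 2 × 1 + 0
Continued fraction: [1; 3, 12, 1, 2]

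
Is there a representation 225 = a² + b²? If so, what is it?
0² + 15² (a=0, b=15)

Factorization: 225 = 3^2 × 5^2
By Fermat: n is sum of two squares iff every prime p ≡ 3 (mod 4) appears to even power.
All primes ≡ 3 (mod 4) appear to even power.
Search a = 0, 1, 2, … for 225 - a² a perfect square: first hit at a = 0: 225 - 0 = 225 = 15².
225 = 0² + 15² = 0 + 225 ✓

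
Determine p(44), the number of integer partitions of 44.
75175

p(n) counts ways to write n as a sum of positive integers (order ignored).
Euler's pentagonal recurrence: p(k) = p(k-1) + p(k-2) - p(k-5) - p(k-7) + p(k-12) + p(k-15) - ... (offsets j(3j∓1)/2, signs ++--, p(0)=1, p(<0)=0).
DP table for k = 0..43: p(0)=1, p(1)=1, p(2)=2, p(3)=3, p(4)=5, p(5)=7, p(6)=11, p(7)=15, p(8)=22, p(9)=30, p(10)=42, p(11)=56, p(12)=77, p(13)=101, p(14)=135, p(15)=176, p(16)=231, p(17)=297, p(18)=385, p(19)=490, p(20)=627, p(21)=792, p(22)=1002, p(23)=1255, p(24)=1575, p(25)=1958, p(26)=2436, p(27)=3010, p(28)=3718, p(29)=4565, p(30)=5604, p(31)=6842, p(32)=8349, p(33)=10143, p(34)=12310, p(35)=14883, p(36)=17977, p(37)=21637, p(38)=26015, p(39)=31185, p(40)=37338, p(41)=44583, p(42)=53174, p(43)=63261.
Final step: p(44) = p(43) + p(42) - p(39) - p(37) + p(32) + p(29) - p(22) - p(18) + p(9) + p(4)
= 63261 + 53174 - 31185 - 21637 + 8349 + 4565 - 1002 - 385 + 30 + 5
= 75175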